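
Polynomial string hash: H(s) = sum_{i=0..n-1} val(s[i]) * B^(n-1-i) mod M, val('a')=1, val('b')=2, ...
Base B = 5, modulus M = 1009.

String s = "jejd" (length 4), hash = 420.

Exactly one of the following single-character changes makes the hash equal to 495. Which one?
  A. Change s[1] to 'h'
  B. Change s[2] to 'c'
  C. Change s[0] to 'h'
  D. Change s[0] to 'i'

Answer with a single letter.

Option A: s[1]='e'->'h', delta=(8-5)*5^2 mod 1009 = 75, hash=420+75 mod 1009 = 495 <-- target
Option B: s[2]='j'->'c', delta=(3-10)*5^1 mod 1009 = 974, hash=420+974 mod 1009 = 385
Option C: s[0]='j'->'h', delta=(8-10)*5^3 mod 1009 = 759, hash=420+759 mod 1009 = 170
Option D: s[0]='j'->'i', delta=(9-10)*5^3 mod 1009 = 884, hash=420+884 mod 1009 = 295

Answer: A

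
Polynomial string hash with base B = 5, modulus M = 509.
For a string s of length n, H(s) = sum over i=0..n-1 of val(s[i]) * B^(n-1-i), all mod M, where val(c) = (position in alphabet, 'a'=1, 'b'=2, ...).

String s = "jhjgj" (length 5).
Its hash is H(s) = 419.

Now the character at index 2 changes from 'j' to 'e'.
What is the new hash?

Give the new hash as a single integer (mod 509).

Answer: 294

Derivation:
val('j') = 10, val('e') = 5
Position k = 2, exponent = n-1-k = 2
B^2 mod M = 5^2 mod 509 = 25
Delta = (5 - 10) * 25 mod 509 = 384
New hash = (419 + 384) mod 509 = 294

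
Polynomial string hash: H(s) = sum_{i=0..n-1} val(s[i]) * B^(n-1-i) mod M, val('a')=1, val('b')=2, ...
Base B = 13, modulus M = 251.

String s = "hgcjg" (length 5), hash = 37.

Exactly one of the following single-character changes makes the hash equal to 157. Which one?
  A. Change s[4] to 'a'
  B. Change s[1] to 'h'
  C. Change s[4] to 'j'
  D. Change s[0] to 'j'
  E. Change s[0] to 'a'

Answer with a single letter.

Option A: s[4]='g'->'a', delta=(1-7)*13^0 mod 251 = 245, hash=37+245 mod 251 = 31
Option B: s[1]='g'->'h', delta=(8-7)*13^3 mod 251 = 189, hash=37+189 mod 251 = 226
Option C: s[4]='g'->'j', delta=(10-7)*13^0 mod 251 = 3, hash=37+3 mod 251 = 40
Option D: s[0]='h'->'j', delta=(10-8)*13^4 mod 251 = 145, hash=37+145 mod 251 = 182
Option E: s[0]='h'->'a', delta=(1-8)*13^4 mod 251 = 120, hash=37+120 mod 251 = 157 <-- target

Answer: E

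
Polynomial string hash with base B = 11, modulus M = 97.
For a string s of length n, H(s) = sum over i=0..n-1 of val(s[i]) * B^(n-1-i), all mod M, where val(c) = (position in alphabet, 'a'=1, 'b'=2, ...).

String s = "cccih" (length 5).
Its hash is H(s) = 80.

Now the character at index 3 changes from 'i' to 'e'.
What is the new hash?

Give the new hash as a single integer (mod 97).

Answer: 36

Derivation:
val('i') = 9, val('e') = 5
Position k = 3, exponent = n-1-k = 1
B^1 mod M = 11^1 mod 97 = 11
Delta = (5 - 9) * 11 mod 97 = 53
New hash = (80 + 53) mod 97 = 36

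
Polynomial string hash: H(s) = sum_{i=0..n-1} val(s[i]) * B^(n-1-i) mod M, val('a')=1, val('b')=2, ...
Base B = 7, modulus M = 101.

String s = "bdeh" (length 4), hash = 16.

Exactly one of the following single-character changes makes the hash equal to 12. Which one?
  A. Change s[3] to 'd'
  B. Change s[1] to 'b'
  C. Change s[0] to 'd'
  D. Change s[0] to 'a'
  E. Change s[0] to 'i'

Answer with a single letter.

Option A: s[3]='h'->'d', delta=(4-8)*7^0 mod 101 = 97, hash=16+97 mod 101 = 12 <-- target
Option B: s[1]='d'->'b', delta=(2-4)*7^2 mod 101 = 3, hash=16+3 mod 101 = 19
Option C: s[0]='b'->'d', delta=(4-2)*7^3 mod 101 = 80, hash=16+80 mod 101 = 96
Option D: s[0]='b'->'a', delta=(1-2)*7^3 mod 101 = 61, hash=16+61 mod 101 = 77
Option E: s[0]='b'->'i', delta=(9-2)*7^3 mod 101 = 78, hash=16+78 mod 101 = 94

Answer: A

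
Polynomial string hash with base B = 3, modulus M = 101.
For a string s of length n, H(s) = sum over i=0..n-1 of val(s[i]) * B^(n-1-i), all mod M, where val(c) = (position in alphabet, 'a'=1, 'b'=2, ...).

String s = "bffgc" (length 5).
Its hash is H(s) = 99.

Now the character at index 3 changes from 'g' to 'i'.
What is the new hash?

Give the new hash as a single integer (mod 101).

val('g') = 7, val('i') = 9
Position k = 3, exponent = n-1-k = 1
B^1 mod M = 3^1 mod 101 = 3
Delta = (9 - 7) * 3 mod 101 = 6
New hash = (99 + 6) mod 101 = 4

Answer: 4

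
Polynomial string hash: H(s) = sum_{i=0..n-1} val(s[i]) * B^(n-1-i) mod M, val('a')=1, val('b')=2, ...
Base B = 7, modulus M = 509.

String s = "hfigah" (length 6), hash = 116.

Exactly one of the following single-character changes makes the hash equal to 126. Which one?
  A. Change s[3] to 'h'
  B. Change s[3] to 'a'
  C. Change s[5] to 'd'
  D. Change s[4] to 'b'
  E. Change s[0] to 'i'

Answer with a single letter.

Answer: E

Derivation:
Option A: s[3]='g'->'h', delta=(8-7)*7^2 mod 509 = 49, hash=116+49 mod 509 = 165
Option B: s[3]='g'->'a', delta=(1-7)*7^2 mod 509 = 215, hash=116+215 mod 509 = 331
Option C: s[5]='h'->'d', delta=(4-8)*7^0 mod 509 = 505, hash=116+505 mod 509 = 112
Option D: s[4]='a'->'b', delta=(2-1)*7^1 mod 509 = 7, hash=116+7 mod 509 = 123
Option E: s[0]='h'->'i', delta=(9-8)*7^5 mod 509 = 10, hash=116+10 mod 509 = 126 <-- target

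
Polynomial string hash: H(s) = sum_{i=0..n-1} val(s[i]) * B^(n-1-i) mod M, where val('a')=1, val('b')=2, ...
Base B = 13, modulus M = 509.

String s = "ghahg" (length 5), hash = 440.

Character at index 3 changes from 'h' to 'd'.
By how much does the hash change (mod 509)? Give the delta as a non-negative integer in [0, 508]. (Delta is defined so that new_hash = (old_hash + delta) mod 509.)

Delta formula: (val(new) - val(old)) * B^(n-1-k) mod M
  val('d') - val('h') = 4 - 8 = -4
  B^(n-1-k) = 13^1 mod 509 = 13
  Delta = -4 * 13 mod 509 = 457

Answer: 457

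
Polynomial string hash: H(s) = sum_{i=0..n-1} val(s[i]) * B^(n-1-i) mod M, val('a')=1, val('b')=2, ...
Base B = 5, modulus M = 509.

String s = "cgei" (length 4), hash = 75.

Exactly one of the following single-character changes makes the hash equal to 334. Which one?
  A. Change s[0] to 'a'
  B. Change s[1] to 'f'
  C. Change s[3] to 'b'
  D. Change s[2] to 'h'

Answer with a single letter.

Option A: s[0]='c'->'a', delta=(1-3)*5^3 mod 509 = 259, hash=75+259 mod 509 = 334 <-- target
Option B: s[1]='g'->'f', delta=(6-7)*5^2 mod 509 = 484, hash=75+484 mod 509 = 50
Option C: s[3]='i'->'b', delta=(2-9)*5^0 mod 509 = 502, hash=75+502 mod 509 = 68
Option D: s[2]='e'->'h', delta=(8-5)*5^1 mod 509 = 15, hash=75+15 mod 509 = 90

Answer: A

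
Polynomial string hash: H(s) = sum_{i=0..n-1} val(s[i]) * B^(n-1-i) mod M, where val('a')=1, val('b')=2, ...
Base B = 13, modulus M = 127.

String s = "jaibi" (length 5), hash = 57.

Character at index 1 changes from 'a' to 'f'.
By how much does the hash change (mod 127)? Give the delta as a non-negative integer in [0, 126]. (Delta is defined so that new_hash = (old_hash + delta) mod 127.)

Delta formula: (val(new) - val(old)) * B^(n-1-k) mod M
  val('f') - val('a') = 6 - 1 = 5
  B^(n-1-k) = 13^3 mod 127 = 38
  Delta = 5 * 38 mod 127 = 63

Answer: 63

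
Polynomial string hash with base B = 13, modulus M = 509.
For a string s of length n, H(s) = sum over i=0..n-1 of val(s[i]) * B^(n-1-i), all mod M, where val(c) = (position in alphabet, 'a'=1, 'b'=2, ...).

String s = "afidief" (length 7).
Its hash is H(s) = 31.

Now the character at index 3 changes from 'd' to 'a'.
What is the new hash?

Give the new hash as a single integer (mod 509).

Answer: 57

Derivation:
val('d') = 4, val('a') = 1
Position k = 3, exponent = n-1-k = 3
B^3 mod M = 13^3 mod 509 = 161
Delta = (1 - 4) * 161 mod 509 = 26
New hash = (31 + 26) mod 509 = 57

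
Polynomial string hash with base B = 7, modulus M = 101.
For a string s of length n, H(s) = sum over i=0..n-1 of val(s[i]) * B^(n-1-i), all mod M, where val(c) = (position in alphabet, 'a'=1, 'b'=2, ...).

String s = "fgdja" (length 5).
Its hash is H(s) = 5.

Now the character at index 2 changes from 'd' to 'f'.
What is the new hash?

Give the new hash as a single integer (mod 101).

val('d') = 4, val('f') = 6
Position k = 2, exponent = n-1-k = 2
B^2 mod M = 7^2 mod 101 = 49
Delta = (6 - 4) * 49 mod 101 = 98
New hash = (5 + 98) mod 101 = 2

Answer: 2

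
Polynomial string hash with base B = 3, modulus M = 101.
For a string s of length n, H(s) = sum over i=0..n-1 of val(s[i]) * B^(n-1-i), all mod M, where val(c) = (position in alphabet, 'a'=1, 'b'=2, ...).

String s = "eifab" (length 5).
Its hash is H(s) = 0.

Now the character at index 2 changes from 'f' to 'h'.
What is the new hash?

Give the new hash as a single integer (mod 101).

val('f') = 6, val('h') = 8
Position k = 2, exponent = n-1-k = 2
B^2 mod M = 3^2 mod 101 = 9
Delta = (8 - 6) * 9 mod 101 = 18
New hash = (0 + 18) mod 101 = 18

Answer: 18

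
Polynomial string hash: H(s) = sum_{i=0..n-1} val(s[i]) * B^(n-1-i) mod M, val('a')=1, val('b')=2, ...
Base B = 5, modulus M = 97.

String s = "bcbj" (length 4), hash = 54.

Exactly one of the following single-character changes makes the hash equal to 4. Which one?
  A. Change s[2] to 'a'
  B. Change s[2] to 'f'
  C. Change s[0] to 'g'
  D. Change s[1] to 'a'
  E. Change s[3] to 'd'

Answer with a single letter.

Answer: D

Derivation:
Option A: s[2]='b'->'a', delta=(1-2)*5^1 mod 97 = 92, hash=54+92 mod 97 = 49
Option B: s[2]='b'->'f', delta=(6-2)*5^1 mod 97 = 20, hash=54+20 mod 97 = 74
Option C: s[0]='b'->'g', delta=(7-2)*5^3 mod 97 = 43, hash=54+43 mod 97 = 0
Option D: s[1]='c'->'a', delta=(1-3)*5^2 mod 97 = 47, hash=54+47 mod 97 = 4 <-- target
Option E: s[3]='j'->'d', delta=(4-10)*5^0 mod 97 = 91, hash=54+91 mod 97 = 48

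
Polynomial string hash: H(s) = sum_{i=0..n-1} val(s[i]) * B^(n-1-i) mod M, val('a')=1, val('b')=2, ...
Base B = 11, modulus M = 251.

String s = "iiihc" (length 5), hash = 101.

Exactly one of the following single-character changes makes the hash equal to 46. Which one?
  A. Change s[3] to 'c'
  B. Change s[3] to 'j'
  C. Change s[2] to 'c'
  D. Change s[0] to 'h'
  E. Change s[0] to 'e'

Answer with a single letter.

Answer: A

Derivation:
Option A: s[3]='h'->'c', delta=(3-8)*11^1 mod 251 = 196, hash=101+196 mod 251 = 46 <-- target
Option B: s[3]='h'->'j', delta=(10-8)*11^1 mod 251 = 22, hash=101+22 mod 251 = 123
Option C: s[2]='i'->'c', delta=(3-9)*11^2 mod 251 = 27, hash=101+27 mod 251 = 128
Option D: s[0]='i'->'h', delta=(8-9)*11^4 mod 251 = 168, hash=101+168 mod 251 = 18
Option E: s[0]='i'->'e', delta=(5-9)*11^4 mod 251 = 170, hash=101+170 mod 251 = 20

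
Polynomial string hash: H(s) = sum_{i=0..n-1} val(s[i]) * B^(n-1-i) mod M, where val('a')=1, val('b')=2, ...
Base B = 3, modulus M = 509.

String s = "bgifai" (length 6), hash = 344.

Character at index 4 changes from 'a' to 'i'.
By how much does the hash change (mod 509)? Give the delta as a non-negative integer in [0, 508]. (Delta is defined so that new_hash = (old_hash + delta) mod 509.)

Answer: 24

Derivation:
Delta formula: (val(new) - val(old)) * B^(n-1-k) mod M
  val('i') - val('a') = 9 - 1 = 8
  B^(n-1-k) = 3^1 mod 509 = 3
  Delta = 8 * 3 mod 509 = 24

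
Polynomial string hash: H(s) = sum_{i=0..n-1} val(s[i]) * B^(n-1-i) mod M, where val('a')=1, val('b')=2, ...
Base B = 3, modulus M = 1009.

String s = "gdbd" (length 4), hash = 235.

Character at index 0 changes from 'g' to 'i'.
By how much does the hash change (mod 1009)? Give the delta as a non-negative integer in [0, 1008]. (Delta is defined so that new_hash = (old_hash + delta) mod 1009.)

Answer: 54

Derivation:
Delta formula: (val(new) - val(old)) * B^(n-1-k) mod M
  val('i') - val('g') = 9 - 7 = 2
  B^(n-1-k) = 3^3 mod 1009 = 27
  Delta = 2 * 27 mod 1009 = 54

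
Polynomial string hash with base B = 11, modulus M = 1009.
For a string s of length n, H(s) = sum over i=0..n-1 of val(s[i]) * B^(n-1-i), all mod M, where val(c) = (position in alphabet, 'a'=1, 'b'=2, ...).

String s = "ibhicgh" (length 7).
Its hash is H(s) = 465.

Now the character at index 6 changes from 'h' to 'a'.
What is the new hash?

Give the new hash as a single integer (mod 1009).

val('h') = 8, val('a') = 1
Position k = 6, exponent = n-1-k = 0
B^0 mod M = 11^0 mod 1009 = 1
Delta = (1 - 8) * 1 mod 1009 = 1002
New hash = (465 + 1002) mod 1009 = 458

Answer: 458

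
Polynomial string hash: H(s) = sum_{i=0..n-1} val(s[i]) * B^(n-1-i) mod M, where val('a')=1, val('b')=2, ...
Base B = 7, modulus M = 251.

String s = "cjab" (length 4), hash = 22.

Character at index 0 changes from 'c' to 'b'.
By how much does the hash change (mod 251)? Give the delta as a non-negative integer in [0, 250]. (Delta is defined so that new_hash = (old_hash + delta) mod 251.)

Answer: 159

Derivation:
Delta formula: (val(new) - val(old)) * B^(n-1-k) mod M
  val('b') - val('c') = 2 - 3 = -1
  B^(n-1-k) = 7^3 mod 251 = 92
  Delta = -1 * 92 mod 251 = 159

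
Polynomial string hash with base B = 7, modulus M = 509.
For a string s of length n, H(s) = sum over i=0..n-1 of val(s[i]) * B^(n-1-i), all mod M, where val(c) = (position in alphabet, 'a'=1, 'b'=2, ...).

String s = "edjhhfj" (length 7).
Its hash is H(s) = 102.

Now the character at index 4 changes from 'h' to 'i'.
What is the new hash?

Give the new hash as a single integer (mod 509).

Answer: 151

Derivation:
val('h') = 8, val('i') = 9
Position k = 4, exponent = n-1-k = 2
B^2 mod M = 7^2 mod 509 = 49
Delta = (9 - 8) * 49 mod 509 = 49
New hash = (102 + 49) mod 509 = 151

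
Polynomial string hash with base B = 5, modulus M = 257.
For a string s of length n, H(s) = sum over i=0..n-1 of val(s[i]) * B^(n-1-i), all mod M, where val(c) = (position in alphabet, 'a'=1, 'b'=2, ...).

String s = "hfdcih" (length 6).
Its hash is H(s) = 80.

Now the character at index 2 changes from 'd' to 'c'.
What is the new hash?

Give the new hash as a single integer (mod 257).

val('d') = 4, val('c') = 3
Position k = 2, exponent = n-1-k = 3
B^3 mod M = 5^3 mod 257 = 125
Delta = (3 - 4) * 125 mod 257 = 132
New hash = (80 + 132) mod 257 = 212

Answer: 212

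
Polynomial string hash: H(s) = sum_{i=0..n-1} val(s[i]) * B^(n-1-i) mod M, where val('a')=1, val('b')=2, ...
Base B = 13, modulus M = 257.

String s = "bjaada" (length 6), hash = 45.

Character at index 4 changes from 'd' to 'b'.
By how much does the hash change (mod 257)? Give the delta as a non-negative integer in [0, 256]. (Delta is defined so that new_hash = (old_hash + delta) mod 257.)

Answer: 231

Derivation:
Delta formula: (val(new) - val(old)) * B^(n-1-k) mod M
  val('b') - val('d') = 2 - 4 = -2
  B^(n-1-k) = 13^1 mod 257 = 13
  Delta = -2 * 13 mod 257 = 231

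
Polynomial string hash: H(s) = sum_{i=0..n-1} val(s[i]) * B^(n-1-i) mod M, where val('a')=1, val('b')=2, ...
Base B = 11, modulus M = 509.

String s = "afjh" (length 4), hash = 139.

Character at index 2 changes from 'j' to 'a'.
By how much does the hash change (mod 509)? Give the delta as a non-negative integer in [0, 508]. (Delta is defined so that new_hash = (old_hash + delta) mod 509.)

Delta formula: (val(new) - val(old)) * B^(n-1-k) mod M
  val('a') - val('j') = 1 - 10 = -9
  B^(n-1-k) = 11^1 mod 509 = 11
  Delta = -9 * 11 mod 509 = 410

Answer: 410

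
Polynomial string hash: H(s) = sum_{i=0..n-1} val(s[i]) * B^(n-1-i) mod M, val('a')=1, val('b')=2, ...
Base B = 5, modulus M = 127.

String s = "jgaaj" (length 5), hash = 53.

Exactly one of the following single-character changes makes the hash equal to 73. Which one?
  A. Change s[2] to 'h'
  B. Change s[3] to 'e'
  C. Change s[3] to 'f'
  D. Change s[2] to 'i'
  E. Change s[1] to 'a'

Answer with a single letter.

Option A: s[2]='a'->'h', delta=(8-1)*5^2 mod 127 = 48, hash=53+48 mod 127 = 101
Option B: s[3]='a'->'e', delta=(5-1)*5^1 mod 127 = 20, hash=53+20 mod 127 = 73 <-- target
Option C: s[3]='a'->'f', delta=(6-1)*5^1 mod 127 = 25, hash=53+25 mod 127 = 78
Option D: s[2]='a'->'i', delta=(9-1)*5^2 mod 127 = 73, hash=53+73 mod 127 = 126
Option E: s[1]='g'->'a', delta=(1-7)*5^3 mod 127 = 12, hash=53+12 mod 127 = 65

Answer: B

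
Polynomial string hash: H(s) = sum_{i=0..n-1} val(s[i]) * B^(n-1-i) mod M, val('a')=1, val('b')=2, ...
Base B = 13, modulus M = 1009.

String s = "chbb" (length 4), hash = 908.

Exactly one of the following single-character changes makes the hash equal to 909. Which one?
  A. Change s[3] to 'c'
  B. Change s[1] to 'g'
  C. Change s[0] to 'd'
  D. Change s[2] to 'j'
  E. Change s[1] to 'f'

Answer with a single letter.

Option A: s[3]='b'->'c', delta=(3-2)*13^0 mod 1009 = 1, hash=908+1 mod 1009 = 909 <-- target
Option B: s[1]='h'->'g', delta=(7-8)*13^2 mod 1009 = 840, hash=908+840 mod 1009 = 739
Option C: s[0]='c'->'d', delta=(4-3)*13^3 mod 1009 = 179, hash=908+179 mod 1009 = 78
Option D: s[2]='b'->'j', delta=(10-2)*13^1 mod 1009 = 104, hash=908+104 mod 1009 = 3
Option E: s[1]='h'->'f', delta=(6-8)*13^2 mod 1009 = 671, hash=908+671 mod 1009 = 570

Answer: A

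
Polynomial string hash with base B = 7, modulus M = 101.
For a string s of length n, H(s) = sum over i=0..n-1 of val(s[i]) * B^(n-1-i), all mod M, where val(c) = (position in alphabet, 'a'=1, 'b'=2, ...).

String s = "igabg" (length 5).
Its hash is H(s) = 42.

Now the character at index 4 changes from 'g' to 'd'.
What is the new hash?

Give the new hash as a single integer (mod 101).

val('g') = 7, val('d') = 4
Position k = 4, exponent = n-1-k = 0
B^0 mod M = 7^0 mod 101 = 1
Delta = (4 - 7) * 1 mod 101 = 98
New hash = (42 + 98) mod 101 = 39

Answer: 39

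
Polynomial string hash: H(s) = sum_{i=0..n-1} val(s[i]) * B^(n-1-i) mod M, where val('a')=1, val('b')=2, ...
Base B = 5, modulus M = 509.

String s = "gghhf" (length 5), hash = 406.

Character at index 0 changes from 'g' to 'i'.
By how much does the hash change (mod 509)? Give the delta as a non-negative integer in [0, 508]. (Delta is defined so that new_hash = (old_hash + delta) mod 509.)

Delta formula: (val(new) - val(old)) * B^(n-1-k) mod M
  val('i') - val('g') = 9 - 7 = 2
  B^(n-1-k) = 5^4 mod 509 = 116
  Delta = 2 * 116 mod 509 = 232

Answer: 232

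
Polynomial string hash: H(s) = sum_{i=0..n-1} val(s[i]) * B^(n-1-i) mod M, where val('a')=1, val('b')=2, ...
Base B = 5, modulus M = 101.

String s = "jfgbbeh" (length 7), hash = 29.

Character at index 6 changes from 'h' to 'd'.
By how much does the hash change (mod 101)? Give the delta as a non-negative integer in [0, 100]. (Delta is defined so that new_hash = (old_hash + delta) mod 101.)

Answer: 97

Derivation:
Delta formula: (val(new) - val(old)) * B^(n-1-k) mod M
  val('d') - val('h') = 4 - 8 = -4
  B^(n-1-k) = 5^0 mod 101 = 1
  Delta = -4 * 1 mod 101 = 97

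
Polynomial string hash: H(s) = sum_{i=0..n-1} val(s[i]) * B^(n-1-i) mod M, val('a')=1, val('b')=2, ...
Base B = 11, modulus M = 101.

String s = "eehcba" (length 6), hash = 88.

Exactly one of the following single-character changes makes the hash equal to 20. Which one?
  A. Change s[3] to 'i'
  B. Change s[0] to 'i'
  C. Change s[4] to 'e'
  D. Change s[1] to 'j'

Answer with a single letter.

Answer: C

Derivation:
Option A: s[3]='c'->'i', delta=(9-3)*11^2 mod 101 = 19, hash=88+19 mod 101 = 6
Option B: s[0]='e'->'i', delta=(9-5)*11^5 mod 101 = 26, hash=88+26 mod 101 = 13
Option C: s[4]='b'->'e', delta=(5-2)*11^1 mod 101 = 33, hash=88+33 mod 101 = 20 <-- target
Option D: s[1]='e'->'j', delta=(10-5)*11^4 mod 101 = 81, hash=88+81 mod 101 = 68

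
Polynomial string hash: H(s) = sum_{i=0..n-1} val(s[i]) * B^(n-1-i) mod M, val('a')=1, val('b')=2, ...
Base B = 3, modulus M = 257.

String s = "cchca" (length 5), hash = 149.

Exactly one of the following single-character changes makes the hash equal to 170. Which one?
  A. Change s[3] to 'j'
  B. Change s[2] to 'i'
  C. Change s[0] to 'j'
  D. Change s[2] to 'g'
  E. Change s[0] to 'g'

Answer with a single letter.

Answer: A

Derivation:
Option A: s[3]='c'->'j', delta=(10-3)*3^1 mod 257 = 21, hash=149+21 mod 257 = 170 <-- target
Option B: s[2]='h'->'i', delta=(9-8)*3^2 mod 257 = 9, hash=149+9 mod 257 = 158
Option C: s[0]='c'->'j', delta=(10-3)*3^4 mod 257 = 53, hash=149+53 mod 257 = 202
Option D: s[2]='h'->'g', delta=(7-8)*3^2 mod 257 = 248, hash=149+248 mod 257 = 140
Option E: s[0]='c'->'g', delta=(7-3)*3^4 mod 257 = 67, hash=149+67 mod 257 = 216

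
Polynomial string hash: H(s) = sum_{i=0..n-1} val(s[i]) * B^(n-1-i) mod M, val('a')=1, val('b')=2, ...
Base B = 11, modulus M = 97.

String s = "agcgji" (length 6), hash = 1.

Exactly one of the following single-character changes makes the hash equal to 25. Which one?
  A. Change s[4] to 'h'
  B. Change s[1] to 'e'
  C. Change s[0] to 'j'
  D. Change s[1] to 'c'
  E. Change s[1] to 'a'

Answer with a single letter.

Answer: D

Derivation:
Option A: s[4]='j'->'h', delta=(8-10)*11^1 mod 97 = 75, hash=1+75 mod 97 = 76
Option B: s[1]='g'->'e', delta=(5-7)*11^4 mod 97 = 12, hash=1+12 mod 97 = 13
Option C: s[0]='a'->'j', delta=(10-1)*11^5 mod 97 = 85, hash=1+85 mod 97 = 86
Option D: s[1]='g'->'c', delta=(3-7)*11^4 mod 97 = 24, hash=1+24 mod 97 = 25 <-- target
Option E: s[1]='g'->'a', delta=(1-7)*11^4 mod 97 = 36, hash=1+36 mod 97 = 37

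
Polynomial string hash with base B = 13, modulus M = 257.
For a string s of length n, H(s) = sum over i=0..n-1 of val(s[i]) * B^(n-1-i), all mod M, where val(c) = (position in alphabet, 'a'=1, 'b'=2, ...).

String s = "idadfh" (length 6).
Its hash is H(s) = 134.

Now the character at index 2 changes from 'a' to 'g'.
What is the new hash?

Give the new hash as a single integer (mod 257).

Answer: 209

Derivation:
val('a') = 1, val('g') = 7
Position k = 2, exponent = n-1-k = 3
B^3 mod M = 13^3 mod 257 = 141
Delta = (7 - 1) * 141 mod 257 = 75
New hash = (134 + 75) mod 257 = 209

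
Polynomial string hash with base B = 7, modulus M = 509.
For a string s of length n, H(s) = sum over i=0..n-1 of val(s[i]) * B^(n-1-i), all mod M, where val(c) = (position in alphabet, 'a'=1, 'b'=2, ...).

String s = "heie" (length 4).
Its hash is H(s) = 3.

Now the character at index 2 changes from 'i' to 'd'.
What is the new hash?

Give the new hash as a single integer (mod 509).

Answer: 477

Derivation:
val('i') = 9, val('d') = 4
Position k = 2, exponent = n-1-k = 1
B^1 mod M = 7^1 mod 509 = 7
Delta = (4 - 9) * 7 mod 509 = 474
New hash = (3 + 474) mod 509 = 477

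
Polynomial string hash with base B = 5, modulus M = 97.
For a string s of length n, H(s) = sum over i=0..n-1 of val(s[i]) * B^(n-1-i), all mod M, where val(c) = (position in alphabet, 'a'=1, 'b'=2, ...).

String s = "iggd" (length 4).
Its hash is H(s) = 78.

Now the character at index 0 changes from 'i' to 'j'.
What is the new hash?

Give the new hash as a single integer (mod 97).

val('i') = 9, val('j') = 10
Position k = 0, exponent = n-1-k = 3
B^3 mod M = 5^3 mod 97 = 28
Delta = (10 - 9) * 28 mod 97 = 28
New hash = (78 + 28) mod 97 = 9

Answer: 9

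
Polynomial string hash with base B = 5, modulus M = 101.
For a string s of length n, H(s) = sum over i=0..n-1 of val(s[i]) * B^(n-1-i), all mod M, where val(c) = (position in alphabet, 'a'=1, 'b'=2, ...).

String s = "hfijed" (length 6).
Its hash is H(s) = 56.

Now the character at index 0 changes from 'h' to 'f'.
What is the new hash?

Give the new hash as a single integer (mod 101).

Answer: 68

Derivation:
val('h') = 8, val('f') = 6
Position k = 0, exponent = n-1-k = 5
B^5 mod M = 5^5 mod 101 = 95
Delta = (6 - 8) * 95 mod 101 = 12
New hash = (56 + 12) mod 101 = 68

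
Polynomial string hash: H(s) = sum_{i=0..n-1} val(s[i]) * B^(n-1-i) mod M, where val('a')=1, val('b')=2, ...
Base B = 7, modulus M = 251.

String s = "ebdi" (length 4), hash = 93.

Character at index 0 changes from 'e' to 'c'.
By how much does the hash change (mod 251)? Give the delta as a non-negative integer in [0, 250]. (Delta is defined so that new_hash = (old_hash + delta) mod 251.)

Answer: 67

Derivation:
Delta formula: (val(new) - val(old)) * B^(n-1-k) mod M
  val('c') - val('e') = 3 - 5 = -2
  B^(n-1-k) = 7^3 mod 251 = 92
  Delta = -2 * 92 mod 251 = 67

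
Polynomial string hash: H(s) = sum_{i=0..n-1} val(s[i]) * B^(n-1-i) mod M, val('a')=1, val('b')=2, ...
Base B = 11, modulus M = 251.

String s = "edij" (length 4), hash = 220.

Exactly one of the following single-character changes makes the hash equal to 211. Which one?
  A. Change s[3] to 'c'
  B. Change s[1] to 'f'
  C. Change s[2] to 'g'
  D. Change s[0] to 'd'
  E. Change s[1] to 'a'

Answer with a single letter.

Answer: B

Derivation:
Option A: s[3]='j'->'c', delta=(3-10)*11^0 mod 251 = 244, hash=220+244 mod 251 = 213
Option B: s[1]='d'->'f', delta=(6-4)*11^2 mod 251 = 242, hash=220+242 mod 251 = 211 <-- target
Option C: s[2]='i'->'g', delta=(7-9)*11^1 mod 251 = 229, hash=220+229 mod 251 = 198
Option D: s[0]='e'->'d', delta=(4-5)*11^3 mod 251 = 175, hash=220+175 mod 251 = 144
Option E: s[1]='d'->'a', delta=(1-4)*11^2 mod 251 = 139, hash=220+139 mod 251 = 108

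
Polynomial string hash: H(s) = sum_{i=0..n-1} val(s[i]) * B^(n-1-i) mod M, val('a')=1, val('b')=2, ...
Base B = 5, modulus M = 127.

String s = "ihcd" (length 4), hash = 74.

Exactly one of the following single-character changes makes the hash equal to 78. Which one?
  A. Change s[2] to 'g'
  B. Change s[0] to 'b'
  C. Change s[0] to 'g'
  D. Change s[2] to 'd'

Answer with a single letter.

Answer: C

Derivation:
Option A: s[2]='c'->'g', delta=(7-3)*5^1 mod 127 = 20, hash=74+20 mod 127 = 94
Option B: s[0]='i'->'b', delta=(2-9)*5^3 mod 127 = 14, hash=74+14 mod 127 = 88
Option C: s[0]='i'->'g', delta=(7-9)*5^3 mod 127 = 4, hash=74+4 mod 127 = 78 <-- target
Option D: s[2]='c'->'d', delta=(4-3)*5^1 mod 127 = 5, hash=74+5 mod 127 = 79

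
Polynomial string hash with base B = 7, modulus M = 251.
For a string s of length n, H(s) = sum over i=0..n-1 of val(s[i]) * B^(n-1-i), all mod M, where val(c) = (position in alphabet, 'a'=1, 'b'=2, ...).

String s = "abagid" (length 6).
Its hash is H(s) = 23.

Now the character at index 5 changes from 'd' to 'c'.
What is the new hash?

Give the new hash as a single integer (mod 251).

Answer: 22

Derivation:
val('d') = 4, val('c') = 3
Position k = 5, exponent = n-1-k = 0
B^0 mod M = 7^0 mod 251 = 1
Delta = (3 - 4) * 1 mod 251 = 250
New hash = (23 + 250) mod 251 = 22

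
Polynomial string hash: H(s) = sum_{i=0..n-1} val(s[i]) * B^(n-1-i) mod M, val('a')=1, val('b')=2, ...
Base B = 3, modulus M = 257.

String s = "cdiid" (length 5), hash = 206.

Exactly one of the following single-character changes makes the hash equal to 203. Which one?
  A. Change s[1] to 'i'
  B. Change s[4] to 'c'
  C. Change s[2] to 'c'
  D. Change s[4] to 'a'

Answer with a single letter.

Option A: s[1]='d'->'i', delta=(9-4)*3^3 mod 257 = 135, hash=206+135 mod 257 = 84
Option B: s[4]='d'->'c', delta=(3-4)*3^0 mod 257 = 256, hash=206+256 mod 257 = 205
Option C: s[2]='i'->'c', delta=(3-9)*3^2 mod 257 = 203, hash=206+203 mod 257 = 152
Option D: s[4]='d'->'a', delta=(1-4)*3^0 mod 257 = 254, hash=206+254 mod 257 = 203 <-- target

Answer: D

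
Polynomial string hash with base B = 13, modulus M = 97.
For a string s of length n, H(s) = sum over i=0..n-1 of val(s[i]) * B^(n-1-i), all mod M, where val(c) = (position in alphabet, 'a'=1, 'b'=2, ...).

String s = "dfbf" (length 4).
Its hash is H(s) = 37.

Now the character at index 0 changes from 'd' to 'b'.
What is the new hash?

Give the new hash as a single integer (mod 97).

val('d') = 4, val('b') = 2
Position k = 0, exponent = n-1-k = 3
B^3 mod M = 13^3 mod 97 = 63
Delta = (2 - 4) * 63 mod 97 = 68
New hash = (37 + 68) mod 97 = 8

Answer: 8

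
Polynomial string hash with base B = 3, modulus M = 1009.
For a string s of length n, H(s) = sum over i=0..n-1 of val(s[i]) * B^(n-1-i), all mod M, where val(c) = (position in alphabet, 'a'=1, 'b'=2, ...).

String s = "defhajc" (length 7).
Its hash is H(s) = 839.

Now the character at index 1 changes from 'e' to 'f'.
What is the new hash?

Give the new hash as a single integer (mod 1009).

val('e') = 5, val('f') = 6
Position k = 1, exponent = n-1-k = 5
B^5 mod M = 3^5 mod 1009 = 243
Delta = (6 - 5) * 243 mod 1009 = 243
New hash = (839 + 243) mod 1009 = 73

Answer: 73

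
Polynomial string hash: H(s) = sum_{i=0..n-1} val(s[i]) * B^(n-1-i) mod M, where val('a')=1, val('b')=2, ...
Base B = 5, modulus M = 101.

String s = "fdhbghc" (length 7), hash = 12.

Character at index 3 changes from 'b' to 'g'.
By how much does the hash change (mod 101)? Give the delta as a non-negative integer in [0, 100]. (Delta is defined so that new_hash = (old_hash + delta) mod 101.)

Answer: 19

Derivation:
Delta formula: (val(new) - val(old)) * B^(n-1-k) mod M
  val('g') - val('b') = 7 - 2 = 5
  B^(n-1-k) = 5^3 mod 101 = 24
  Delta = 5 * 24 mod 101 = 19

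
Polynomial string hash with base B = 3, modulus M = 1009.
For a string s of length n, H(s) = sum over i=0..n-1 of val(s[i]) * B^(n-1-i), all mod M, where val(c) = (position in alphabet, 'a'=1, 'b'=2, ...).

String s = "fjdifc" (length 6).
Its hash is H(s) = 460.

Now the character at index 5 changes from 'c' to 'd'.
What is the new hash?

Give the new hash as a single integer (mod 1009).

val('c') = 3, val('d') = 4
Position k = 5, exponent = n-1-k = 0
B^0 mod M = 3^0 mod 1009 = 1
Delta = (4 - 3) * 1 mod 1009 = 1
New hash = (460 + 1) mod 1009 = 461

Answer: 461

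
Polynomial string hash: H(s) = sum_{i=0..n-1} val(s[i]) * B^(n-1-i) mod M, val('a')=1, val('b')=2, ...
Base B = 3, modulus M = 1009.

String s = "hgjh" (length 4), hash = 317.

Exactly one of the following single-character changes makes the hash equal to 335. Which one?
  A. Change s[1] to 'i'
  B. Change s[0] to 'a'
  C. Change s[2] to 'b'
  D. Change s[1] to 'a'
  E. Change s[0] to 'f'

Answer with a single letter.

Answer: A

Derivation:
Option A: s[1]='g'->'i', delta=(9-7)*3^2 mod 1009 = 18, hash=317+18 mod 1009 = 335 <-- target
Option B: s[0]='h'->'a', delta=(1-8)*3^3 mod 1009 = 820, hash=317+820 mod 1009 = 128
Option C: s[2]='j'->'b', delta=(2-10)*3^1 mod 1009 = 985, hash=317+985 mod 1009 = 293
Option D: s[1]='g'->'a', delta=(1-7)*3^2 mod 1009 = 955, hash=317+955 mod 1009 = 263
Option E: s[0]='h'->'f', delta=(6-8)*3^3 mod 1009 = 955, hash=317+955 mod 1009 = 263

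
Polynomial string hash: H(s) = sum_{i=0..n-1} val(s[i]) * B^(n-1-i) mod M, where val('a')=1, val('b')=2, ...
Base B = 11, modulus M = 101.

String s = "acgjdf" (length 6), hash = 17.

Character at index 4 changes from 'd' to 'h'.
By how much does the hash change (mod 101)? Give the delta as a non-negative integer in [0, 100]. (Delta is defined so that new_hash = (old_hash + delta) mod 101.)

Delta formula: (val(new) - val(old)) * B^(n-1-k) mod M
  val('h') - val('d') = 8 - 4 = 4
  B^(n-1-k) = 11^1 mod 101 = 11
  Delta = 4 * 11 mod 101 = 44

Answer: 44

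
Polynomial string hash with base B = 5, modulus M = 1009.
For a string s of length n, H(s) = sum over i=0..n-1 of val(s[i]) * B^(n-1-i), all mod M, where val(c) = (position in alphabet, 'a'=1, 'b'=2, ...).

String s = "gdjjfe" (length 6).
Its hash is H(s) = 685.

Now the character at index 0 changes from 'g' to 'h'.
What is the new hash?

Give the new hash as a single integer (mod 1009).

val('g') = 7, val('h') = 8
Position k = 0, exponent = n-1-k = 5
B^5 mod M = 5^5 mod 1009 = 98
Delta = (8 - 7) * 98 mod 1009 = 98
New hash = (685 + 98) mod 1009 = 783

Answer: 783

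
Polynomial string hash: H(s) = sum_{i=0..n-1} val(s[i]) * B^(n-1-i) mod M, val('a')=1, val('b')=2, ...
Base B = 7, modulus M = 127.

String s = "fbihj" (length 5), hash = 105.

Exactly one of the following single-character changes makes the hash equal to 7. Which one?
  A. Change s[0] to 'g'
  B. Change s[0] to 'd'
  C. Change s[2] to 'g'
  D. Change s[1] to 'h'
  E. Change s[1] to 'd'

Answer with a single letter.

Option A: s[0]='f'->'g', delta=(7-6)*7^4 mod 127 = 115, hash=105+115 mod 127 = 93
Option B: s[0]='f'->'d', delta=(4-6)*7^4 mod 127 = 24, hash=105+24 mod 127 = 2
Option C: s[2]='i'->'g', delta=(7-9)*7^2 mod 127 = 29, hash=105+29 mod 127 = 7 <-- target
Option D: s[1]='b'->'h', delta=(8-2)*7^3 mod 127 = 26, hash=105+26 mod 127 = 4
Option E: s[1]='b'->'d', delta=(4-2)*7^3 mod 127 = 51, hash=105+51 mod 127 = 29

Answer: C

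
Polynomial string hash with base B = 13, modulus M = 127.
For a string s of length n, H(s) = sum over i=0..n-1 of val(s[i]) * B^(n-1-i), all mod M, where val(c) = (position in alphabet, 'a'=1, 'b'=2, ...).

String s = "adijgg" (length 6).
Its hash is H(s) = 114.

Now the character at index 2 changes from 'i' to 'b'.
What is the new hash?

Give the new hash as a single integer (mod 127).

Answer: 102

Derivation:
val('i') = 9, val('b') = 2
Position k = 2, exponent = n-1-k = 3
B^3 mod M = 13^3 mod 127 = 38
Delta = (2 - 9) * 38 mod 127 = 115
New hash = (114 + 115) mod 127 = 102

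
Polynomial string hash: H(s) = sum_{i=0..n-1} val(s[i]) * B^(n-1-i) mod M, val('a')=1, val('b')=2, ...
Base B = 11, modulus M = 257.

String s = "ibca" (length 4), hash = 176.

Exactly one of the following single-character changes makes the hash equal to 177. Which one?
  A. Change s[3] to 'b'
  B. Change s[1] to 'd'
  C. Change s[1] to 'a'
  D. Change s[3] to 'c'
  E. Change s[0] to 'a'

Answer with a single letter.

Option A: s[3]='a'->'b', delta=(2-1)*11^0 mod 257 = 1, hash=176+1 mod 257 = 177 <-- target
Option B: s[1]='b'->'d', delta=(4-2)*11^2 mod 257 = 242, hash=176+242 mod 257 = 161
Option C: s[1]='b'->'a', delta=(1-2)*11^2 mod 257 = 136, hash=176+136 mod 257 = 55
Option D: s[3]='a'->'c', delta=(3-1)*11^0 mod 257 = 2, hash=176+2 mod 257 = 178
Option E: s[0]='i'->'a', delta=(1-9)*11^3 mod 257 = 146, hash=176+146 mod 257 = 65

Answer: A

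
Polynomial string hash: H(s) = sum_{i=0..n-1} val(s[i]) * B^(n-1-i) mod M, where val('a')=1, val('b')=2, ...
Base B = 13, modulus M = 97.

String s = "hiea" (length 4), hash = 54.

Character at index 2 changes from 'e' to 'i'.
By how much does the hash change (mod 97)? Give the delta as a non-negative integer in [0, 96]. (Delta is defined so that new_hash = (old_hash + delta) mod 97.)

Answer: 52

Derivation:
Delta formula: (val(new) - val(old)) * B^(n-1-k) mod M
  val('i') - val('e') = 9 - 5 = 4
  B^(n-1-k) = 13^1 mod 97 = 13
  Delta = 4 * 13 mod 97 = 52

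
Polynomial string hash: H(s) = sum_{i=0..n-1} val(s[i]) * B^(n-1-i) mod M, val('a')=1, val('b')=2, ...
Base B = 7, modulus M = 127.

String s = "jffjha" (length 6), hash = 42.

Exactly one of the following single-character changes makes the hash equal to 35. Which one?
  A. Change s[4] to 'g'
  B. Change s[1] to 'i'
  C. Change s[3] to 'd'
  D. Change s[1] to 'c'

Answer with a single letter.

Answer: A

Derivation:
Option A: s[4]='h'->'g', delta=(7-8)*7^1 mod 127 = 120, hash=42+120 mod 127 = 35 <-- target
Option B: s[1]='f'->'i', delta=(9-6)*7^4 mod 127 = 91, hash=42+91 mod 127 = 6
Option C: s[3]='j'->'d', delta=(4-10)*7^2 mod 127 = 87, hash=42+87 mod 127 = 2
Option D: s[1]='f'->'c', delta=(3-6)*7^4 mod 127 = 36, hash=42+36 mod 127 = 78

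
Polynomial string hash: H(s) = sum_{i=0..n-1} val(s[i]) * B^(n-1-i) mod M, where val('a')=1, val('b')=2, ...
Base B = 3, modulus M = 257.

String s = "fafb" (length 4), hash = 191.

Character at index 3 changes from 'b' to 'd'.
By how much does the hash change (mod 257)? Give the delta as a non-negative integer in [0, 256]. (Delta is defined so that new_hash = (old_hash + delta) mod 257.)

Delta formula: (val(new) - val(old)) * B^(n-1-k) mod M
  val('d') - val('b') = 4 - 2 = 2
  B^(n-1-k) = 3^0 mod 257 = 1
  Delta = 2 * 1 mod 257 = 2

Answer: 2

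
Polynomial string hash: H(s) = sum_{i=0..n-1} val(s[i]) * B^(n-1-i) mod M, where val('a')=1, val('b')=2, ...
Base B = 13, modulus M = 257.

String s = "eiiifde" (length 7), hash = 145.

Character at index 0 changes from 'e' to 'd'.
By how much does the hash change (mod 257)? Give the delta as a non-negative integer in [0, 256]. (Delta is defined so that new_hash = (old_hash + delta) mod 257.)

Delta formula: (val(new) - val(old)) * B^(n-1-k) mod M
  val('d') - val('e') = 4 - 5 = -1
  B^(n-1-k) = 13^6 mod 257 = 92
  Delta = -1 * 92 mod 257 = 165

Answer: 165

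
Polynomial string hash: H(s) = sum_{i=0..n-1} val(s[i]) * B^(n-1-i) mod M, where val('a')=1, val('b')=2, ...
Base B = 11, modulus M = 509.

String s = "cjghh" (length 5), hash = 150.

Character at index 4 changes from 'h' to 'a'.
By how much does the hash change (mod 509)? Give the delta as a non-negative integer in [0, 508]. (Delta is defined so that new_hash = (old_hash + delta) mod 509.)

Delta formula: (val(new) - val(old)) * B^(n-1-k) mod M
  val('a') - val('h') = 1 - 8 = -7
  B^(n-1-k) = 11^0 mod 509 = 1
  Delta = -7 * 1 mod 509 = 502

Answer: 502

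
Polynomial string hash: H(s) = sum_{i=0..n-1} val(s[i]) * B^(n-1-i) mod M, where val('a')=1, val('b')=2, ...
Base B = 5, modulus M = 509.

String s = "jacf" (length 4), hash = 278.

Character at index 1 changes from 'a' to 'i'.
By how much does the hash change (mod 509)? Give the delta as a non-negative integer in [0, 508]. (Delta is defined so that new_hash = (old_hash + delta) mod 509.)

Delta formula: (val(new) - val(old)) * B^(n-1-k) mod M
  val('i') - val('a') = 9 - 1 = 8
  B^(n-1-k) = 5^2 mod 509 = 25
  Delta = 8 * 25 mod 509 = 200

Answer: 200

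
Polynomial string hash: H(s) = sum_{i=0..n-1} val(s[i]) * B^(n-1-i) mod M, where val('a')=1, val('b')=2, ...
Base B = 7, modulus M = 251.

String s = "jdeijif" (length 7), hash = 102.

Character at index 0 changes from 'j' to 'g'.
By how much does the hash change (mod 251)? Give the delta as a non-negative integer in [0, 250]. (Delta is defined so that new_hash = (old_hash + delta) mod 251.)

Answer: 210

Derivation:
Delta formula: (val(new) - val(old)) * B^(n-1-k) mod M
  val('g') - val('j') = 7 - 10 = -3
  B^(n-1-k) = 7^6 mod 251 = 181
  Delta = -3 * 181 mod 251 = 210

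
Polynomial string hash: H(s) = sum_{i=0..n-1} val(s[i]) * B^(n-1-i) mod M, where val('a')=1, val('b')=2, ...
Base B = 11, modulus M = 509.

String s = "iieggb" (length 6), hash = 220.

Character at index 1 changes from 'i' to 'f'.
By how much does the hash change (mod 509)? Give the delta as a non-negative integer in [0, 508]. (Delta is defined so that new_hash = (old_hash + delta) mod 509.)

Delta formula: (val(new) - val(old)) * B^(n-1-k) mod M
  val('f') - val('i') = 6 - 9 = -3
  B^(n-1-k) = 11^4 mod 509 = 389
  Delta = -3 * 389 mod 509 = 360

Answer: 360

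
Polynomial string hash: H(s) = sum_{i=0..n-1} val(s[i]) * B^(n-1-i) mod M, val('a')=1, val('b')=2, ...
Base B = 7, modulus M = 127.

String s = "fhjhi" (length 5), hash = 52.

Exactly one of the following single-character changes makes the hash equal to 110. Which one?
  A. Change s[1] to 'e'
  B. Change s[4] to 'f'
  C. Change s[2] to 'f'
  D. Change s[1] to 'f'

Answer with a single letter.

Option A: s[1]='h'->'e', delta=(5-8)*7^3 mod 127 = 114, hash=52+114 mod 127 = 39
Option B: s[4]='i'->'f', delta=(6-9)*7^0 mod 127 = 124, hash=52+124 mod 127 = 49
Option C: s[2]='j'->'f', delta=(6-10)*7^2 mod 127 = 58, hash=52+58 mod 127 = 110 <-- target
Option D: s[1]='h'->'f', delta=(6-8)*7^3 mod 127 = 76, hash=52+76 mod 127 = 1

Answer: C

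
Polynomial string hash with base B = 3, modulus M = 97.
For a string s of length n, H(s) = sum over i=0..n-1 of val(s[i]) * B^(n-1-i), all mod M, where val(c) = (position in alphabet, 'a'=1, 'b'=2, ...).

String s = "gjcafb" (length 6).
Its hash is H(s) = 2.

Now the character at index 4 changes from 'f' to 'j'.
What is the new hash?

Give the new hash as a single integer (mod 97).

Answer: 14

Derivation:
val('f') = 6, val('j') = 10
Position k = 4, exponent = n-1-k = 1
B^1 mod M = 3^1 mod 97 = 3
Delta = (10 - 6) * 3 mod 97 = 12
New hash = (2 + 12) mod 97 = 14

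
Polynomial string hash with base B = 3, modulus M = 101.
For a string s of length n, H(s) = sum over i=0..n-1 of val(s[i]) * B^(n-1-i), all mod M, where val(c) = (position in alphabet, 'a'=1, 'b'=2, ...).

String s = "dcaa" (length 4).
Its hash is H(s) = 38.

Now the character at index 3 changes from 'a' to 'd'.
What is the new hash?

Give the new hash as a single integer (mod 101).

Answer: 41

Derivation:
val('a') = 1, val('d') = 4
Position k = 3, exponent = n-1-k = 0
B^0 mod M = 3^0 mod 101 = 1
Delta = (4 - 1) * 1 mod 101 = 3
New hash = (38 + 3) mod 101 = 41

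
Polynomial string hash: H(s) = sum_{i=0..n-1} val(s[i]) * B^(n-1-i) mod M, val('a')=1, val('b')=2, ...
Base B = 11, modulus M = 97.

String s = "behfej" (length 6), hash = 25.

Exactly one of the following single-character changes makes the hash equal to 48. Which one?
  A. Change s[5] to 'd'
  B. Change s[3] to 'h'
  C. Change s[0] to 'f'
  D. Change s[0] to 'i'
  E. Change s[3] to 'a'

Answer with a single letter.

Option A: s[5]='j'->'d', delta=(4-10)*11^0 mod 97 = 91, hash=25+91 mod 97 = 19
Option B: s[3]='f'->'h', delta=(8-6)*11^2 mod 97 = 48, hash=25+48 mod 97 = 73
Option C: s[0]='b'->'f', delta=(6-2)*11^5 mod 97 = 27, hash=25+27 mod 97 = 52
Option D: s[0]='b'->'i', delta=(9-2)*11^5 mod 97 = 23, hash=25+23 mod 97 = 48 <-- target
Option E: s[3]='f'->'a', delta=(1-6)*11^2 mod 97 = 74, hash=25+74 mod 97 = 2

Answer: D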